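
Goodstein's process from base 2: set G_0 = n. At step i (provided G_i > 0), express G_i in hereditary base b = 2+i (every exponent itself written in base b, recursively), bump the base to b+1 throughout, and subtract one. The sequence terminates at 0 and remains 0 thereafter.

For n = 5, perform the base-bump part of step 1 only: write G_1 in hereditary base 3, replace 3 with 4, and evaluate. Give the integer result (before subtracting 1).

256

5 —HB2→ 2^2 + 1 —bump→ 3^3 + 1 = 28 —(−1)→ 27
27 —HB3→ 3^3 —bump→ 4^4 = 256 —(−1)→ 255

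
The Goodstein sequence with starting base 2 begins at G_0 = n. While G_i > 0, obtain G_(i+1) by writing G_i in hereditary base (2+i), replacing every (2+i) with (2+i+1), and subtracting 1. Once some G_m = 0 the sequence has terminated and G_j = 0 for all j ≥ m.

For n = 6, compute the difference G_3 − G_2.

[0] 6 ≡ 2^2 + 2 (base 2). Lift 3: 30. −1: 29.
[1] 29 ≡ 3^3 + 2 (base 3). Lift 4: 258. −1: 257.
[2] 257 ≡ 4^4 + 1 (base 4). Lift 5: 3126. −1: 3125.

2868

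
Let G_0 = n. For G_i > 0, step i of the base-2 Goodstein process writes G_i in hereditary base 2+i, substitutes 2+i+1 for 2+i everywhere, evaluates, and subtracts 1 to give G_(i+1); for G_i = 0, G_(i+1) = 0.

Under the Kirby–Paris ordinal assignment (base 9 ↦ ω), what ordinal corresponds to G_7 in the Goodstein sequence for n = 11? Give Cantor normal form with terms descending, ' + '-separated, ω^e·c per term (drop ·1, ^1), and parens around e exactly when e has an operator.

base 2: 11 = 2^(2 + 1) + 2 + 1; at 3: 3^(3 + 1) + 3 + 1 = 85; next = 84
base 3: 84 = 3^(3 + 1) + 3; at 4: 4^(4 + 1) + 4 = 1028; next = 1027
base 4: 1027 = 4^(4 + 1) + 3; at 5: 5^(5 + 1) + 3 = 15628; next = 15627
base 5: 15627 = 5^(5 + 1) + 2; at 6: 6^(6 + 1) + 2 = 279938; next = 279937
base 6: 279937 = 6^(6 + 1) + 1; at 7: 7^(7 + 1) + 1 = 5764802; next = 5764801
base 7: 5764801 = 7^(7 + 1); at 8: 8^(8 + 1) = 134217728; next = 134217727
base 8: 134217727 = 7·8^8 + 7·8^7 + 7·8^6 + 7·8^5 + 7·8^4 + 7·8^3 + 7·8^2 + 7·8 + 7; at 9: 7·9^9 + 7·9^7 + 7·9^6 + 7·9^5 + 7·9^4 + 7·9^3 + 7·9^2 + 7·9 + 7 = 2749609303; next = 2749609302

ω^ω·7 + ω^7·7 + ω^6·7 + ω^5·7 + ω^4·7 + ω^3·7 + ω^2·7 + ω·7 + 6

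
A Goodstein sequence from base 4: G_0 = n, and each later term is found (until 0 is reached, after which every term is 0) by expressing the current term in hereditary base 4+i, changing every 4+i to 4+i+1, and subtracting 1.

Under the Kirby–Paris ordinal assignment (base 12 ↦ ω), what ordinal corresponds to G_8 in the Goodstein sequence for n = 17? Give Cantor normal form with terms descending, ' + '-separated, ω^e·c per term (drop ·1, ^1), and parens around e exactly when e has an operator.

ω·4 + 11

(0) 17|_4 = 4^2 + 1 ↦ 5^2 + 1|_5 = 26 ⇒ 25
(1) 25|_5 = 5^2 ↦ 6^2|_6 = 36 ⇒ 35
(2) 35|_6 = 5·6 + 5 ↦ 5·7 + 5|_7 = 40 ⇒ 39
(3) 39|_7 = 5·7 + 4 ↦ 5·8 + 4|_8 = 44 ⇒ 43
(4) 43|_8 = 5·8 + 3 ↦ 5·9 + 3|_9 = 48 ⇒ 47
(5) 47|_9 = 5·9 + 2 ↦ 5·10 + 2|_10 = 52 ⇒ 51
(6) 51|_10 = 5·10 + 1 ↦ 5·11 + 1|_11 = 56 ⇒ 55
(7) 55|_11 = 5·11 ↦ 5·12|_12 = 60 ⇒ 59
(8) 59|_12 = 4·12 + 11 ↦ 4·13 + 11|_13 = 63 ⇒ 62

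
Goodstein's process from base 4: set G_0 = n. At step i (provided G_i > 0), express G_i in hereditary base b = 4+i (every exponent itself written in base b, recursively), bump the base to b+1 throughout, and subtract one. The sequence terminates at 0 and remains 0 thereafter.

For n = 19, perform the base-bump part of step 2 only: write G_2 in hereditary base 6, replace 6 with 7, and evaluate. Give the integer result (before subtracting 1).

50

step 0: 19 = 4^2 + 3; sub 5 for 4: 5^2 + 3; = 28; G_1 = 28−1 = 27
step 1: 27 = 5^2 + 2; sub 6 for 5: 6^2 + 2; = 38; G_2 = 38−1 = 37
step 2: 37 = 6^2 + 1; sub 7 for 6: 7^2 + 1; = 50; G_3 = 50−1 = 49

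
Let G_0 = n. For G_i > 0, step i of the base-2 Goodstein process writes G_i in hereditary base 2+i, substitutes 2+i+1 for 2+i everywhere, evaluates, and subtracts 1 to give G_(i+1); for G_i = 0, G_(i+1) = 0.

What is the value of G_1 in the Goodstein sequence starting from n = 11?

i=0: 11 = 2^(2 + 1) + 2 + 1 (b=2); 2→3: 3^(3 + 1) + 3 + 1 = 85; 85−1 = 84
i=1: 84 = 3^(3 + 1) + 3 (b=3); 3→4: 4^(4 + 1) + 4 = 1028; 1028−1 = 1027

84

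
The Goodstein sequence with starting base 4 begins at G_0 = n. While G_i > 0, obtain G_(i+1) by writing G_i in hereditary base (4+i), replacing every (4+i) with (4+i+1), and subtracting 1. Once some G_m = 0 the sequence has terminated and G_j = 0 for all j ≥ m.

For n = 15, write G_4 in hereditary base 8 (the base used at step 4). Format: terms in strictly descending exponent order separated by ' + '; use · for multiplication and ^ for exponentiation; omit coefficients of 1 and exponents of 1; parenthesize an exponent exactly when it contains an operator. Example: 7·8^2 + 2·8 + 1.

G_0 = 15. HB_4(15) = 3·4 + 3. Bump = 18. G_1 = 17.
G_1 = 17. HB_5(17) = 3·5 + 2. Bump = 20. G_2 = 19.
G_2 = 19. HB_6(19) = 3·6 + 1. Bump = 22. G_3 = 21.
G_3 = 21. HB_7(21) = 3·7. Bump = 24. G_4 = 23.
G_4 = 23. HB_8(23) = 2·8 + 7. Bump = 25. G_5 = 24.

2·8 + 7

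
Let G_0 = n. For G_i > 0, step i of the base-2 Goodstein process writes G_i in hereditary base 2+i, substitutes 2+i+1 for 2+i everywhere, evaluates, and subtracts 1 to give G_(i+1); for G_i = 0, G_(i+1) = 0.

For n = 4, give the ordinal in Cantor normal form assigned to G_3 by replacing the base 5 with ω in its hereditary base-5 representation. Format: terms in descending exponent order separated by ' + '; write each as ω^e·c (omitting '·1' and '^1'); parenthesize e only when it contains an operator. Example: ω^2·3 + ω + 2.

[0] 4 ≡ 2^2 (base 2). Lift 3: 27. −1: 26.
[1] 26 ≡ 2·3^2 + 2·3 + 2 (base 3). Lift 4: 42. −1: 41.
[2] 41 ≡ 2·4^2 + 2·4 + 1 (base 4). Lift 5: 61. −1: 60.
[3] 60 ≡ 2·5^2 + 2·5 (base 5). Lift 6: 84. −1: 83.

ω^2·2 + ω·2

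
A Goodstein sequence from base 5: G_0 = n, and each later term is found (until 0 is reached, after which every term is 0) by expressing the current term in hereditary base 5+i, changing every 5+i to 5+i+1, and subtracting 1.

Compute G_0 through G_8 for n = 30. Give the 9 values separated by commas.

(0) 30|_5 = 5^2 + 5 ↦ 6^2 + 6|_6 = 42 ⇒ 41
(1) 41|_6 = 6^2 + 5 ↦ 7^2 + 5|_7 = 54 ⇒ 53
(2) 53|_7 = 7^2 + 4 ↦ 8^2 + 4|_8 = 68 ⇒ 67
(3) 67|_8 = 8^2 + 3 ↦ 9^2 + 3|_9 = 84 ⇒ 83
(4) 83|_9 = 9^2 + 2 ↦ 10^2 + 2|_10 = 102 ⇒ 101
(5) 101|_10 = 10^2 + 1 ↦ 11^2 + 1|_11 = 122 ⇒ 121
(6) 121|_11 = 11^2 ↦ 12^2|_12 = 144 ⇒ 143
(7) 143|_12 = 11·12 + 11 ↦ 11·13 + 11|_13 = 154 ⇒ 153

30, 41, 53, 67, 83, 101, 121, 143, 153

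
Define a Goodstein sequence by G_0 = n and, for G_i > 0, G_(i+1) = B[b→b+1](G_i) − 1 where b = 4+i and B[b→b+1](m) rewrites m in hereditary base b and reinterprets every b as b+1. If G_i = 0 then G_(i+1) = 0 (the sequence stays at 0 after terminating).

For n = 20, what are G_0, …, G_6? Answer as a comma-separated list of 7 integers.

base 4: 20 = 4^2 + 4; at 5: 5^2 + 5 = 30; next = 29
base 5: 29 = 5^2 + 4; at 6: 6^2 + 4 = 40; next = 39
base 6: 39 = 6^2 + 3; at 7: 7^2 + 3 = 52; next = 51
base 7: 51 = 7^2 + 2; at 8: 8^2 + 2 = 66; next = 65
base 8: 65 = 8^2 + 1; at 9: 9^2 + 1 = 82; next = 81
base 9: 81 = 9^2; at 10: 10^2 = 100; next = 99

20, 29, 39, 51, 65, 81, 99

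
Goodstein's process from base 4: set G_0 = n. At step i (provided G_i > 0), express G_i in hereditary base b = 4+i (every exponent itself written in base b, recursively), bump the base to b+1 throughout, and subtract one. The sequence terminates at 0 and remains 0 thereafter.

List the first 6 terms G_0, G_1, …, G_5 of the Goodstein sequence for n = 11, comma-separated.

11, 12, 13, 14, 15, 15

11 —HB4→ 2·4 + 3 —bump→ 2·5 + 3 = 13 —(−1)→ 12
12 —HB5→ 2·5 + 2 —bump→ 2·6 + 2 = 14 —(−1)→ 13
13 —HB6→ 2·6 + 1 —bump→ 2·7 + 1 = 15 —(−1)→ 14
14 —HB7→ 2·7 —bump→ 2·8 = 16 —(−1)→ 15
15 —HB8→ 8 + 7 —bump→ 9 + 7 = 16 —(−1)→ 15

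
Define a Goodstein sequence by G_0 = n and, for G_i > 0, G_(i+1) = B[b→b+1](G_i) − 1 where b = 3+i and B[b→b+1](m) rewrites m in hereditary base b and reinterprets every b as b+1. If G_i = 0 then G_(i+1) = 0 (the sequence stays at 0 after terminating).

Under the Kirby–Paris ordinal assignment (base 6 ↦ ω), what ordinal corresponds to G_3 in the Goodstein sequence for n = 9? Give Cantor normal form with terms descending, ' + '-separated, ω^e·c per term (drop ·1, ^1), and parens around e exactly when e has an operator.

ω·3 + 1

base 3: 9 = 3^2; at 4: 4^2 = 16; next = 15
base 4: 15 = 3·4 + 3; at 5: 3·5 + 3 = 18; next = 17
base 5: 17 = 3·5 + 2; at 6: 3·6 + 2 = 20; next = 19
base 6: 19 = 3·6 + 1; at 7: 3·7 + 1 = 22; next = 21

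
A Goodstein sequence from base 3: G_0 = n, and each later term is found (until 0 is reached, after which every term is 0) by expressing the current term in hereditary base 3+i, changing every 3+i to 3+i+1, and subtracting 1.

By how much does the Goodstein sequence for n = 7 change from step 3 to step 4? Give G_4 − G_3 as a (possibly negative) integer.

step 0: 7 = 2·3 + 1; sub 4 for 3: 2·4 + 1; = 9; G_1 = 9−1 = 8
step 1: 8 = 2·4; sub 5 for 4: 2·5; = 10; G_2 = 10−1 = 9
step 2: 9 = 5 + 4; sub 6 for 5: 6 + 4; = 10; G_3 = 10−1 = 9
step 3: 9 = 6 + 3; sub 7 for 6: 7 + 3; = 10; G_4 = 10−1 = 9

0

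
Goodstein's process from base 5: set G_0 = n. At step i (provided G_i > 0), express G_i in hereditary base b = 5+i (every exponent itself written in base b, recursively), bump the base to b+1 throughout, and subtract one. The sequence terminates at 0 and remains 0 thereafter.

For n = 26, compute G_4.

[0] 26 ≡ 5^2 + 1 (base 5). Lift 6: 37. −1: 36.
[1] 36 ≡ 6^2 (base 6). Lift 7: 49. −1: 48.
[2] 48 ≡ 6·7 + 6 (base 7). Lift 8: 54. −1: 53.
[3] 53 ≡ 6·8 + 5 (base 8). Lift 9: 59. −1: 58.
[4] 58 ≡ 6·9 + 4 (base 9). Lift 10: 64. −1: 63.

58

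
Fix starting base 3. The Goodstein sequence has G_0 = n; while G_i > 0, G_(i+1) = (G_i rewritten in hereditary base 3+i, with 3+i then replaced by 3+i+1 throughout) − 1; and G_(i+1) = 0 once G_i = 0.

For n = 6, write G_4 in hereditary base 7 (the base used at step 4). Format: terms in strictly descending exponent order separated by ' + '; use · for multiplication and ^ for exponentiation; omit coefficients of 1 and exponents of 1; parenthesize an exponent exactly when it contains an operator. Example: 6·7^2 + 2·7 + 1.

[0] 6 ≡ 2·3 (base 3). Lift 4: 8. −1: 7.
[1] 7 ≡ 4 + 3 (base 4). Lift 5: 8. −1: 7.
[2] 7 ≡ 5 + 2 (base 5). Lift 6: 8. −1: 7.
[3] 7 ≡ 6 + 1 (base 6). Lift 7: 8. −1: 7.
[4] 7 ≡ 7 (base 7). Lift 8: 8. −1: 7.

7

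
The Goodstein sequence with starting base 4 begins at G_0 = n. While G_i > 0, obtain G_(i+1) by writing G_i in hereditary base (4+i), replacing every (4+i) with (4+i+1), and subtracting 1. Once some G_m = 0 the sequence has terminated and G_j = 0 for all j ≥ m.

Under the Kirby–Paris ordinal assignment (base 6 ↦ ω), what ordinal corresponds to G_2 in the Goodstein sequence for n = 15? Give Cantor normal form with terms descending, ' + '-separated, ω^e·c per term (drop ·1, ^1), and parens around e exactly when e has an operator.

i=0: 15 = 3·4 + 3 (b=4); 4→5: 3·5 + 3 = 18; 18−1 = 17
i=1: 17 = 3·5 + 2 (b=5); 5→6: 3·6 + 2 = 20; 20−1 = 19

ω·3 + 1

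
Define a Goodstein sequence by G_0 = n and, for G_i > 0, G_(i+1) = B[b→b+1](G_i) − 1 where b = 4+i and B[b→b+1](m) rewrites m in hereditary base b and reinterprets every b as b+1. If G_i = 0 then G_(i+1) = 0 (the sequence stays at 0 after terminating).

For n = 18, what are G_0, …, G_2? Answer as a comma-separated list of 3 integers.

18, 26, 36

step 0: 18 = 4^2 + 2; sub 5 for 4: 5^2 + 2; = 27; G_1 = 27−1 = 26
step 1: 26 = 5^2 + 1; sub 6 for 5: 6^2 + 1; = 37; G_2 = 37−1 = 36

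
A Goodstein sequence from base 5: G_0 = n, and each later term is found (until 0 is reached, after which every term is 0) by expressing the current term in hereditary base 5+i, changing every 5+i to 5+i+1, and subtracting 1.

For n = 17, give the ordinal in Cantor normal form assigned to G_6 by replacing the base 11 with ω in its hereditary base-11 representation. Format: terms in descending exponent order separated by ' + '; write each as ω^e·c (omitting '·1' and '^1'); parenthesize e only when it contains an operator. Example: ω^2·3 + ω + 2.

ω·2 + 4

step 0: 17 = 3·5 + 2; sub 6 for 5: 3·6 + 2; = 20; G_1 = 20−1 = 19
step 1: 19 = 3·6 + 1; sub 7 for 6: 3·7 + 1; = 22; G_2 = 22−1 = 21
step 2: 21 = 3·7; sub 8 for 7: 3·8; = 24; G_3 = 24−1 = 23
step 3: 23 = 2·8 + 7; sub 9 for 8: 2·9 + 7; = 25; G_4 = 25−1 = 24
step 4: 24 = 2·9 + 6; sub 10 for 9: 2·10 + 6; = 26; G_5 = 26−1 = 25
step 5: 25 = 2·10 + 5; sub 11 for 10: 2·11 + 5; = 27; G_6 = 27−1 = 26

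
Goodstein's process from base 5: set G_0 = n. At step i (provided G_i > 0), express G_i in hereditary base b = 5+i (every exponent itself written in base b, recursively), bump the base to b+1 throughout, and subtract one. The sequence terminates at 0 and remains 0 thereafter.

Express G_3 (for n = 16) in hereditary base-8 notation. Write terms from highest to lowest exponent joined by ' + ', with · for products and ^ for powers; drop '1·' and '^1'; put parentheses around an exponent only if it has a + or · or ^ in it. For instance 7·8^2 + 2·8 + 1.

16 —HB5→ 3·5 + 1 —bump→ 3·6 + 1 = 19 —(−1)→ 18
18 —HB6→ 3·6 —bump→ 3·7 = 21 —(−1)→ 20
20 —HB7→ 2·7 + 6 —bump→ 2·8 + 6 = 22 —(−1)→ 21
21 —HB8→ 2·8 + 5 —bump→ 2·9 + 5 = 23 —(−1)→ 22

2·8 + 5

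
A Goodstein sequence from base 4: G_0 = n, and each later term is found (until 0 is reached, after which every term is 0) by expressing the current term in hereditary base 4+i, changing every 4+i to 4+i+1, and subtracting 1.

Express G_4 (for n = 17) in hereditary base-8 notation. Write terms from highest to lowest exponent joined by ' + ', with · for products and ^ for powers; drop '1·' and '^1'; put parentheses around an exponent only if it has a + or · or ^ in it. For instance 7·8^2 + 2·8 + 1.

step 0: 17 = 4^2 + 1; sub 5 for 4: 5^2 + 1; = 26; G_1 = 26−1 = 25
step 1: 25 = 5^2; sub 6 for 5: 6^2; = 36; G_2 = 36−1 = 35
step 2: 35 = 5·6 + 5; sub 7 for 6: 5·7 + 5; = 40; G_3 = 40−1 = 39
step 3: 39 = 5·7 + 4; sub 8 for 7: 5·8 + 4; = 44; G_4 = 44−1 = 43
step 4: 43 = 5·8 + 3; sub 9 for 8: 5·9 + 3; = 48; G_5 = 48−1 = 47

5·8 + 3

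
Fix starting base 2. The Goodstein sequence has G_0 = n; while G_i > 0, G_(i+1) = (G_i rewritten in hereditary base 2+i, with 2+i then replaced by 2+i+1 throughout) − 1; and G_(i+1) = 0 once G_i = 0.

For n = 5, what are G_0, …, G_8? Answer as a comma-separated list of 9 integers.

base 2: 5 = 2^2 + 1; at 3: 3^3 + 1 = 28; next = 27
base 3: 27 = 3^3; at 4: 4^4 = 256; next = 255
base 4: 255 = 3·4^3 + 3·4^2 + 3·4 + 3; at 5: 3·5^3 + 3·5^2 + 3·5 + 3 = 468; next = 467
base 5: 467 = 3·5^3 + 3·5^2 + 3·5 + 2; at 6: 3·6^3 + 3·6^2 + 3·6 + 2 = 776; next = 775
base 6: 775 = 3·6^3 + 3·6^2 + 3·6 + 1; at 7: 3·7^3 + 3·7^2 + 3·7 + 1 = 1198; next = 1197
base 7: 1197 = 3·7^3 + 3·7^2 + 3·7; at 8: 3·8^3 + 3·8^2 + 3·8 = 1752; next = 1751
base 8: 1751 = 3·8^3 + 3·8^2 + 2·8 + 7; at 9: 3·9^3 + 3·9^2 + 2·9 + 7 = 2455; next = 2454
base 9: 2454 = 3·9^3 + 3·9^2 + 2·9 + 6; at 10: 3·10^3 + 3·10^2 + 2·10 + 6 = 3326; next = 3325

5, 27, 255, 467, 775, 1197, 1751, 2454, 3325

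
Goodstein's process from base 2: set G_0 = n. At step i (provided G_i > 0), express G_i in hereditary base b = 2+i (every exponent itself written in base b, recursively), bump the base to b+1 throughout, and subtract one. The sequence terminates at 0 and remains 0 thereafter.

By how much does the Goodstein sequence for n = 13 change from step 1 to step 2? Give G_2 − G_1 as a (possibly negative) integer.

i=0: 13 = 2^(2 + 1) + 2^2 + 1 (b=2); 2→3: 3^(3 + 1) + 3^3 + 1 = 109; 109−1 = 108
i=1: 108 = 3^(3 + 1) + 3^3 (b=3); 3→4: 4^(4 + 1) + 4^4 = 1280; 1280−1 = 1279

1171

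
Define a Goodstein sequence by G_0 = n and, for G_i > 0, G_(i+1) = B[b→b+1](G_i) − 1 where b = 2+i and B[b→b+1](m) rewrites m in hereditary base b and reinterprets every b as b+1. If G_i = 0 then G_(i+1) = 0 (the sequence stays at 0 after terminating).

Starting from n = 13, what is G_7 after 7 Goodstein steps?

step 0: 13 = 2^(2 + 1) + 2^2 + 1; sub 3 for 2: 3^(3 + 1) + 3^3 + 1; = 109; G_1 = 109−1 = 108
step 1: 108 = 3^(3 + 1) + 3^3; sub 4 for 3: 4^(4 + 1) + 4^4; = 1280; G_2 = 1280−1 = 1279
step 2: 1279 = 4^(4 + 1) + 3·4^3 + 3·4^2 + 3·4 + 3; sub 5 for 4: 5^(5 + 1) + 3·5^3 + 3·5^2 + 3·5 + 3; = 16093; G_3 = 16093−1 = 16092
step 3: 16092 = 5^(5 + 1) + 3·5^3 + 3·5^2 + 3·5 + 2; sub 6 for 5: 6^(6 + 1) + 3·6^3 + 3·6^2 + 3·6 + 2; = 280712; G_4 = 280712−1 = 280711
step 4: 280711 = 6^(6 + 1) + 3·6^3 + 3·6^2 + 3·6 + 1; sub 7 for 6: 7^(7 + 1) + 3·7^3 + 3·7^2 + 3·7 + 1; = 5765999; G_5 = 5765999−1 = 5765998
step 5: 5765998 = 7^(7 + 1) + 3·7^3 + 3·7^2 + 3·7; sub 8 for 7: 8^(8 + 1) + 3·8^3 + 3·8^2 + 3·8; = 134219480; G_6 = 134219480−1 = 134219479
step 6: 134219479 = 8^(8 + 1) + 3·8^3 + 3·8^2 + 2·8 + 7; sub 9 for 8: 9^(9 + 1) + 3·9^3 + 3·9^2 + 2·9 + 7; = 3486786856; G_7 = 3486786856−1 = 3486786855

3486786855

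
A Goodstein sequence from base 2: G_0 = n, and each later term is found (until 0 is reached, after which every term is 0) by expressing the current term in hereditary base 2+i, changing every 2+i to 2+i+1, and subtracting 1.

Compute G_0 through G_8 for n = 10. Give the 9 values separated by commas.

[0] 10 ≡ 2^(2 + 1) + 2 (base 2). Lift 3: 84. −1: 83.
[1] 83 ≡ 3^(3 + 1) + 2 (base 3). Lift 4: 1026. −1: 1025.
[2] 1025 ≡ 4^(4 + 1) + 1 (base 4). Lift 5: 15626. −1: 15625.
[3] 15625 ≡ 5^(5 + 1) (base 5). Lift 6: 279936. −1: 279935.
[4] 279935 ≡ 5·6^6 + 5·6^5 + 5·6^4 + 5·6^3 + 5·6^2 + 5·6 + 5 (base 6). Lift 7: 4215755. −1: 4215754.
[5] 4215754 ≡ 5·7^7 + 5·7^5 + 5·7^4 + 5·7^3 + 5·7^2 + 5·7 + 4 (base 7). Lift 8: 84073324. −1: 84073323.
[6] 84073323 ≡ 5·8^8 + 5·8^5 + 5·8^4 + 5·8^3 + 5·8^2 + 5·8 + 3 (base 8). Lift 9: 1937434593. −1: 1937434592.
[7] 1937434592 ≡ 5·9^9 + 5·9^5 + 5·9^4 + 5·9^3 + 5·9^2 + 5·9 + 2 (base 9). Lift 10: 50000555552. −1: 50000555551.

10, 83, 1025, 15625, 279935, 4215754, 84073323, 1937434592, 50000555551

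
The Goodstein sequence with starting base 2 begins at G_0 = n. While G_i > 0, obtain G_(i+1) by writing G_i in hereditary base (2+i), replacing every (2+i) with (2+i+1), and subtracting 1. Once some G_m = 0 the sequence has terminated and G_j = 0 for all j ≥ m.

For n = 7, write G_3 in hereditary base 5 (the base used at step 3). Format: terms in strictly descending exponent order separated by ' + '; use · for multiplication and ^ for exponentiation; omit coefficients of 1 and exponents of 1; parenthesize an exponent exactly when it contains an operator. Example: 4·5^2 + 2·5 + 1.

5^5 + 2

G_0 = 7. HB_2(7) = 2^2 + 2 + 1. Bump = 31. G_1 = 30.
G_1 = 30. HB_3(30) = 3^3 + 3. Bump = 260. G_2 = 259.
G_2 = 259. HB_4(259) = 4^4 + 3. Bump = 3128. G_3 = 3127.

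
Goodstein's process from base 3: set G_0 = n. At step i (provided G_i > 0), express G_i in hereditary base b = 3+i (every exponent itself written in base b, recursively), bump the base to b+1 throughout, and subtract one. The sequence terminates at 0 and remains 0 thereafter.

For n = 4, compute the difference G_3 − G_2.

-1

[0] 4 ≡ 3 + 1 (base 3). Lift 4: 5. −1: 4.
[1] 4 ≡ 4 (base 4). Lift 5: 5. −1: 4.
[2] 4 ≡ 4 (base 5). Lift 6: 4. −1: 3.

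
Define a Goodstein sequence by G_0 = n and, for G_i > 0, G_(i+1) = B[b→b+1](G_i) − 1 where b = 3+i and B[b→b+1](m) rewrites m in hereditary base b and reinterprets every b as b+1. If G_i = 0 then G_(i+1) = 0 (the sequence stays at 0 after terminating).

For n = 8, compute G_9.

11

(0) 8|_3 = 2·3 + 2 ↦ 2·4 + 2|_4 = 10 ⇒ 9
(1) 9|_4 = 2·4 + 1 ↦ 2·5 + 1|_5 = 11 ⇒ 10
(2) 10|_5 = 2·5 ↦ 2·6|_6 = 12 ⇒ 11
(3) 11|_6 = 6 + 5 ↦ 7 + 5|_7 = 12 ⇒ 11
(4) 11|_7 = 7 + 4 ↦ 8 + 4|_8 = 12 ⇒ 11
(5) 11|_8 = 8 + 3 ↦ 9 + 3|_9 = 12 ⇒ 11
(6) 11|_9 = 9 + 2 ↦ 10 + 2|_10 = 12 ⇒ 11
(7) 11|_10 = 10 + 1 ↦ 11 + 1|_11 = 12 ⇒ 11
(8) 11|_11 = 11 ↦ 12|_12 = 12 ⇒ 11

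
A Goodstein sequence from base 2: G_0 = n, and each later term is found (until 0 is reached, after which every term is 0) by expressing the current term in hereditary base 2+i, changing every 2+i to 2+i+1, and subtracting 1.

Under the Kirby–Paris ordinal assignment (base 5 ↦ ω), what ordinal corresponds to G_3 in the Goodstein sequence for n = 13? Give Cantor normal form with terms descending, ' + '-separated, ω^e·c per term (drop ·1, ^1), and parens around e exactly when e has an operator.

ω^(ω + 1) + ω^3·3 + ω^2·3 + ω·3 + 2

13 —HB2→ 2^(2 + 1) + 2^2 + 1 —bump→ 3^(3 + 1) + 3^3 + 1 = 109 —(−1)→ 108
108 —HB3→ 3^(3 + 1) + 3^3 —bump→ 4^(4 + 1) + 4^4 = 1280 —(−1)→ 1279
1279 —HB4→ 4^(4 + 1) + 3·4^3 + 3·4^2 + 3·4 + 3 —bump→ 5^(5 + 1) + 3·5^3 + 3·5^2 + 3·5 + 3 = 16093 —(−1)→ 16092
16092 —HB5→ 5^(5 + 1) + 3·5^3 + 3·5^2 + 3·5 + 2 —bump→ 6^(6 + 1) + 3·6^3 + 3·6^2 + 3·6 + 2 = 280712 —(−1)→ 280711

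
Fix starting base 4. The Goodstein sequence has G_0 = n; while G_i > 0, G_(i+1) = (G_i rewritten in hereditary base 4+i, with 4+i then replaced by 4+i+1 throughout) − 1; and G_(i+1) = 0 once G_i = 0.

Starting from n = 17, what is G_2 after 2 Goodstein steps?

35

G_0 = 17. HB_4(17) = 4^2 + 1. Bump = 26. G_1 = 25.
G_1 = 25. HB_5(25) = 5^2. Bump = 36. G_2 = 35.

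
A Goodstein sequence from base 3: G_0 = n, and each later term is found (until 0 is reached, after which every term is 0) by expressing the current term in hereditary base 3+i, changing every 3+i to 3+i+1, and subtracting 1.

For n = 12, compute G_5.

12 —HB3→ 3^2 + 3 —bump→ 4^2 + 4 = 20 —(−1)→ 19
19 —HB4→ 4^2 + 3 —bump→ 5^2 + 3 = 28 —(−1)→ 27
27 —HB5→ 5^2 + 2 —bump→ 6^2 + 2 = 38 —(−1)→ 37
37 —HB6→ 6^2 + 1 —bump→ 7^2 + 1 = 50 —(−1)→ 49
49 —HB7→ 7^2 —bump→ 8^2 = 64 —(−1)→ 63

63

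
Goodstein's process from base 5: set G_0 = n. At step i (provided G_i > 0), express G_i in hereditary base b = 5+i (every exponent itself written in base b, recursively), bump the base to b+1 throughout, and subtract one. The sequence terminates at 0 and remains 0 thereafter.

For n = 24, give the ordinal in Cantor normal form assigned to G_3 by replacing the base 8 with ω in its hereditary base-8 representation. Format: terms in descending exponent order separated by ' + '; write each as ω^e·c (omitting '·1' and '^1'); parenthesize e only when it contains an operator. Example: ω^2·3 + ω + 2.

ω·4 + 1

G_0=24  [base 5] 4·5 + 4  →[5↦6]→  4·6 + 4 = 28  −1 ⇒ G_1=27
G_1=27  [base 6] 4·6 + 3  →[6↦7]→  4·7 + 3 = 31  −1 ⇒ G_2=30
G_2=30  [base 7] 4·7 + 2  →[7↦8]→  4·8 + 2 = 34  −1 ⇒ G_3=33
G_3=33  [base 8] 4·8 + 1  →[8↦9]→  4·9 + 1 = 37  −1 ⇒ G_4=36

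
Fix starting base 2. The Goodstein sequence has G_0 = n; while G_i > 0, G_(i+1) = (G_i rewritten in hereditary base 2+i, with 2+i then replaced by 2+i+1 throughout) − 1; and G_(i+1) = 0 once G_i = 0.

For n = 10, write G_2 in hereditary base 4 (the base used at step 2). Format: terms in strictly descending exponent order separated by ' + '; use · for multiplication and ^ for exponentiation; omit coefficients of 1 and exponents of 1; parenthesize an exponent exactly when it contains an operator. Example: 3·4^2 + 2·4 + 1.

4^(4 + 1) + 1

G_0 = 10. HB_2(10) = 2^(2 + 1) + 2. Bump = 84. G_1 = 83.
G_1 = 83. HB_3(83) = 3^(3 + 1) + 2. Bump = 1026. G_2 = 1025.
G_2 = 1025. HB_4(1025) = 4^(4 + 1) + 1. Bump = 15626. G_3 = 15625.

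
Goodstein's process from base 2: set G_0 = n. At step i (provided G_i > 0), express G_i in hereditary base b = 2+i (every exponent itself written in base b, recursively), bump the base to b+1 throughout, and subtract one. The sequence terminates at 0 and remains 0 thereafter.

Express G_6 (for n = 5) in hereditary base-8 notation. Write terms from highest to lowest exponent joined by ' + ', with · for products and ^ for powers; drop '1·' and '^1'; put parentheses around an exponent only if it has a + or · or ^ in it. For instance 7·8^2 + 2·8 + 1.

(0) 5|_2 = 2^2 + 1 ↦ 3^3 + 1|_3 = 28 ⇒ 27
(1) 27|_3 = 3^3 ↦ 4^4|_4 = 256 ⇒ 255
(2) 255|_4 = 3·4^3 + 3·4^2 + 3·4 + 3 ↦ 3·5^3 + 3·5^2 + 3·5 + 3|_5 = 468 ⇒ 467
(3) 467|_5 = 3·5^3 + 3·5^2 + 3·5 + 2 ↦ 3·6^3 + 3·6^2 + 3·6 + 2|_6 = 776 ⇒ 775
(4) 775|_6 = 3·6^3 + 3·6^2 + 3·6 + 1 ↦ 3·7^3 + 3·7^2 + 3·7 + 1|_7 = 1198 ⇒ 1197
(5) 1197|_7 = 3·7^3 + 3·7^2 + 3·7 ↦ 3·8^3 + 3·8^2 + 3·8|_8 = 1752 ⇒ 1751

3·8^3 + 3·8^2 + 2·8 + 7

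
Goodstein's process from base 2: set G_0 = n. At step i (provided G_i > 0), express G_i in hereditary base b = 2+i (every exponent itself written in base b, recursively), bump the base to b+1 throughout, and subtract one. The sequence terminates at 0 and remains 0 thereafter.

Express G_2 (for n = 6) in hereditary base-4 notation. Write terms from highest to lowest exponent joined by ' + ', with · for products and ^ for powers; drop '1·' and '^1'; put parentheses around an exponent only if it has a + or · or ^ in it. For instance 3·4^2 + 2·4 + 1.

(0) 6|_2 = 2^2 + 2 ↦ 3^3 + 3|_3 = 30 ⇒ 29
(1) 29|_3 = 3^3 + 2 ↦ 4^4 + 2|_4 = 258 ⇒ 257

4^4 + 1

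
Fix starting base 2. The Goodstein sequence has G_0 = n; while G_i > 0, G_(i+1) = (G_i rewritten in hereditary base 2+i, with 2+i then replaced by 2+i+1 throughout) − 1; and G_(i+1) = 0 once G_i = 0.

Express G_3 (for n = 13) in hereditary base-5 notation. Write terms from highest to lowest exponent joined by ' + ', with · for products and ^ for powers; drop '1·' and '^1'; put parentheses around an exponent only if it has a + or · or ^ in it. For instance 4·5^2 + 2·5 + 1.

5^(5 + 1) + 3·5^3 + 3·5^2 + 3·5 + 2

(0) 13|_2 = 2^(2 + 1) + 2^2 + 1 ↦ 3^(3 + 1) + 3^3 + 1|_3 = 109 ⇒ 108
(1) 108|_3 = 3^(3 + 1) + 3^3 ↦ 4^(4 + 1) + 4^4|_4 = 1280 ⇒ 1279
(2) 1279|_4 = 4^(4 + 1) + 3·4^3 + 3·4^2 + 3·4 + 3 ↦ 5^(5 + 1) + 3·5^3 + 3·5^2 + 3·5 + 3|_5 = 16093 ⇒ 16092
(3) 16092|_5 = 5^(5 + 1) + 3·5^3 + 3·5^2 + 3·5 + 2 ↦ 6^(6 + 1) + 3·6^3 + 3·6^2 + 3·6 + 2|_6 = 280712 ⇒ 280711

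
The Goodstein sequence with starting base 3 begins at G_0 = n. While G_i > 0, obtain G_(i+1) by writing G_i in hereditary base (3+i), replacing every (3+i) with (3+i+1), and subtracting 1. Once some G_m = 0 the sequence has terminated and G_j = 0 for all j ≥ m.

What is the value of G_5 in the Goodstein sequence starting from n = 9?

23

base 3: 9 = 3^2; at 4: 4^2 = 16; next = 15
base 4: 15 = 3·4 + 3; at 5: 3·5 + 3 = 18; next = 17
base 5: 17 = 3·5 + 2; at 6: 3·6 + 2 = 20; next = 19
base 6: 19 = 3·6 + 1; at 7: 3·7 + 1 = 22; next = 21
base 7: 21 = 3·7; at 8: 3·8 = 24; next = 23
base 8: 23 = 2·8 + 7; at 9: 2·9 + 7 = 25; next = 24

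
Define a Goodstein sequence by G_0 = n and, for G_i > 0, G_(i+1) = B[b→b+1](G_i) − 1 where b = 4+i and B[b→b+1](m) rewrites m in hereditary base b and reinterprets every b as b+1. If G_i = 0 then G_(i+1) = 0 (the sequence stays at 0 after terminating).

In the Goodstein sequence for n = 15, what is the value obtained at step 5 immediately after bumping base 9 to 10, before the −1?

26

step 0: 15 = 3·4 + 3; sub 5 for 4: 3·5 + 3; = 18; G_1 = 18−1 = 17
step 1: 17 = 3·5 + 2; sub 6 for 5: 3·6 + 2; = 20; G_2 = 20−1 = 19
step 2: 19 = 3·6 + 1; sub 7 for 6: 3·7 + 1; = 22; G_3 = 22−1 = 21
step 3: 21 = 3·7; sub 8 for 7: 3·8; = 24; G_4 = 24−1 = 23
step 4: 23 = 2·8 + 7; sub 9 for 8: 2·9 + 7; = 25; G_5 = 25−1 = 24
step 5: 24 = 2·9 + 6; sub 10 for 9: 2·10 + 6; = 26; G_6 = 26−1 = 25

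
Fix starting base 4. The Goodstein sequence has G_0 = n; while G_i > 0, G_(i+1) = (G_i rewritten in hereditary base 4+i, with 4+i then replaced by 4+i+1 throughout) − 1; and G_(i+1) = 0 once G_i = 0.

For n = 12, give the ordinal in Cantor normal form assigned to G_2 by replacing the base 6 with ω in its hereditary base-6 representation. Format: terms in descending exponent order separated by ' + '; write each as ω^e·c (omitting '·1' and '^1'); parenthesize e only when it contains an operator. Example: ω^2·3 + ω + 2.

G_0=12  [base 4] 3·4  →[4↦5]→  3·5 = 15  −1 ⇒ G_1=14
G_1=14  [base 5] 2·5 + 4  →[5↦6]→  2·6 + 4 = 16  −1 ⇒ G_2=15
G_2=15  [base 6] 2·6 + 3  →[6↦7]→  2·7 + 3 = 17  −1 ⇒ G_3=16

ω·2 + 3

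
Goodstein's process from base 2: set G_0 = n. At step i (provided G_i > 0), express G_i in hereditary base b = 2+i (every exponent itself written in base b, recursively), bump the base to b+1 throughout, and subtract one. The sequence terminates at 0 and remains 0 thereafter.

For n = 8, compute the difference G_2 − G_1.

[0] 8 ≡ 2^(2 + 1) (base 2). Lift 3: 81. −1: 80.
[1] 80 ≡ 2·3^3 + 2·3^2 + 2·3 + 2 (base 3). Lift 4: 554. −1: 553.

473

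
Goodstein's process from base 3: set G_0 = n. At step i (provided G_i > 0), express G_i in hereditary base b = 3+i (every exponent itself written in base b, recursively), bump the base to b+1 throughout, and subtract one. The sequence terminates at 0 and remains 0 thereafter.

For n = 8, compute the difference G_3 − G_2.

base 3: 8 = 2·3 + 2; at 4: 2·4 + 2 = 10; next = 9
base 4: 9 = 2·4 + 1; at 5: 2·5 + 1 = 11; next = 10
base 5: 10 = 2·5; at 6: 2·6 = 12; next = 11

1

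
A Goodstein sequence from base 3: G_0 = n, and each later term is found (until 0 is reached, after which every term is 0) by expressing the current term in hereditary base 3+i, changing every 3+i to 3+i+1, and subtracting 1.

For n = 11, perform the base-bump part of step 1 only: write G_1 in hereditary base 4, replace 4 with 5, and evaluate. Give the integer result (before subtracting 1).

G_0 = 11. HB_3(11) = 3^2 + 2. Bump = 18. G_1 = 17.
G_1 = 17. HB_4(17) = 4^2 + 1. Bump = 26. G_2 = 25.

26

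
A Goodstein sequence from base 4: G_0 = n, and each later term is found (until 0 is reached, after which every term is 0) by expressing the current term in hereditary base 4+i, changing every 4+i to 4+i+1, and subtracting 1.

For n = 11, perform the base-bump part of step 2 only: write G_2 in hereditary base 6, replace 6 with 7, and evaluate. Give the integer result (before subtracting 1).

15

(0) 11|_4 = 2·4 + 3 ↦ 2·5 + 3|_5 = 13 ⇒ 12
(1) 12|_5 = 2·5 + 2 ↦ 2·6 + 2|_6 = 14 ⇒ 13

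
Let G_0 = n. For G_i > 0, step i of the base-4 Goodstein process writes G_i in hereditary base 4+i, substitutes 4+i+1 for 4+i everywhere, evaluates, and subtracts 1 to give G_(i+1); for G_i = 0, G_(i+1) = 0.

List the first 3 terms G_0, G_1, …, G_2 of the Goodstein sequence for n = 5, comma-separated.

G_0=5  [base 4] 4 + 1  →[4↦5]→  5 + 1 = 6  −1 ⇒ G_1=5
G_1=5  [base 5] 5  →[5↦6]→  6 = 6  −1 ⇒ G_2=5

5, 5, 5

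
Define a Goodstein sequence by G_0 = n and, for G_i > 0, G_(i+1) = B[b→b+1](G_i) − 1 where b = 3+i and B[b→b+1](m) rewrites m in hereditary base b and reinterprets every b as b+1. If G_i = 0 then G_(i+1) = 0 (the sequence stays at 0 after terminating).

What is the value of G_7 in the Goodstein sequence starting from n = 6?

G_0=6  [base 3] 2·3  →[3↦4]→  2·4 = 8  −1 ⇒ G_1=7
G_1=7  [base 4] 4 + 3  →[4↦5]→  5 + 3 = 8  −1 ⇒ G_2=7
G_2=7  [base 5] 5 + 2  →[5↦6]→  6 + 2 = 8  −1 ⇒ G_3=7
G_3=7  [base 6] 6 + 1  →[6↦7]→  7 + 1 = 8  −1 ⇒ G_4=7
G_4=7  [base 7] 7  →[7↦8]→  8 = 8  −1 ⇒ G_5=7
G_5=7  [base 8] 7  →[8↦9]→  7 = 7  −1 ⇒ G_6=6
G_6=6  [base 9] 6  →[9↦10]→  6 = 6  −1 ⇒ G_7=5
G_7=5  [base 10] 5  →[10↦11]→  5 = 5  −1 ⇒ G_8=4

5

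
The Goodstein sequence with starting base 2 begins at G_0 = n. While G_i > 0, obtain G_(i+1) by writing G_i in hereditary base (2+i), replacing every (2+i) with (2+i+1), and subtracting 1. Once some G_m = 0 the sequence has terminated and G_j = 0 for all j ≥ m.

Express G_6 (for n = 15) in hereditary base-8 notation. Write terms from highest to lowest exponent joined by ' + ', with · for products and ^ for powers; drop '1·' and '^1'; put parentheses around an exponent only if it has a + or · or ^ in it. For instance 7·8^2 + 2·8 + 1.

15 —HB2→ 2^(2 + 1) + 2^2 + 2 + 1 —bump→ 3^(3 + 1) + 3^3 + 3 + 1 = 112 —(−1)→ 111
111 —HB3→ 3^(3 + 1) + 3^3 + 3 —bump→ 4^(4 + 1) + 4^4 + 4 = 1284 —(−1)→ 1283
1283 —HB4→ 4^(4 + 1) + 4^4 + 3 —bump→ 5^(5 + 1) + 5^5 + 3 = 18753 —(−1)→ 18752
18752 —HB5→ 5^(5 + 1) + 5^5 + 2 —bump→ 6^(6 + 1) + 6^6 + 2 = 326594 —(−1)→ 326593
326593 —HB6→ 6^(6 + 1) + 6^6 + 1 —bump→ 7^(7 + 1) + 7^7 + 1 = 6588345 —(−1)→ 6588344
6588344 —HB7→ 7^(7 + 1) + 7^7 —bump→ 8^(8 + 1) + 8^8 = 150994944 —(−1)→ 150994943
150994943 —HB8→ 8^(8 + 1) + 7·8^7 + 7·8^6 + 7·8^5 + 7·8^4 + 7·8^3 + 7·8^2 + 7·8 + 7 —bump→ 9^(9 + 1) + 7·9^7 + 7·9^6 + 7·9^5 + 7·9^4 + 7·9^3 + 7·9^2 + 7·9 + 7 = 3524450281 —(−1)→ 3524450280

8^(8 + 1) + 7·8^7 + 7·8^6 + 7·8^5 + 7·8^4 + 7·8^3 + 7·8^2 + 7·8 + 7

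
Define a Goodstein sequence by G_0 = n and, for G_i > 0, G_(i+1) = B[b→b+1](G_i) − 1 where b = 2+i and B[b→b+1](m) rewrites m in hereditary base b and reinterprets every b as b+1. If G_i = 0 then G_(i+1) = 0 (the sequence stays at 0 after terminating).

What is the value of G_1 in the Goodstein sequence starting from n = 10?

[0] 10 ≡ 2^(2 + 1) + 2 (base 2). Lift 3: 84. −1: 83.
[1] 83 ≡ 3^(3 + 1) + 2 (base 3). Lift 4: 1026. −1: 1025.

83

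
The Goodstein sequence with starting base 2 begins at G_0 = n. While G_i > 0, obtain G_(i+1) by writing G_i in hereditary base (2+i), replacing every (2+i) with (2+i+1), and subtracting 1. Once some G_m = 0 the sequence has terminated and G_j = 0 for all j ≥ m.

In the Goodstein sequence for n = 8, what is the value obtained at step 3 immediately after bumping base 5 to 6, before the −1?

G_0=8  [base 2] 2^(2 + 1)  →[2↦3]→  3^(3 + 1) = 81  −1 ⇒ G_1=80
G_1=80  [base 3] 2·3^3 + 2·3^2 + 2·3 + 2  →[3↦4]→  2·4^4 + 2·4^2 + 2·4 + 2 = 554  −1 ⇒ G_2=553
G_2=553  [base 4] 2·4^4 + 2·4^2 + 2·4 + 1  →[4↦5]→  2·5^5 + 2·5^2 + 2·5 + 1 = 6311  −1 ⇒ G_3=6310
G_3=6310  [base 5] 2·5^5 + 2·5^2 + 2·5  →[5↦6]→  2·6^6 + 2·6^2 + 2·6 = 93396  −1 ⇒ G_4=93395

93396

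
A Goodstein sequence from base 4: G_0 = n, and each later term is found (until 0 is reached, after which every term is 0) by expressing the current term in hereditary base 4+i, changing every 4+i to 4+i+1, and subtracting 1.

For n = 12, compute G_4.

G_0 = 12. HB_4(12) = 3·4. Bump = 15. G_1 = 14.
G_1 = 14. HB_5(14) = 2·5 + 4. Bump = 16. G_2 = 15.
G_2 = 15. HB_6(15) = 2·6 + 3. Bump = 17. G_3 = 16.
G_3 = 16. HB_7(16) = 2·7 + 2. Bump = 18. G_4 = 17.
G_4 = 17. HB_8(17) = 2·8 + 1. Bump = 19. G_5 = 18.

17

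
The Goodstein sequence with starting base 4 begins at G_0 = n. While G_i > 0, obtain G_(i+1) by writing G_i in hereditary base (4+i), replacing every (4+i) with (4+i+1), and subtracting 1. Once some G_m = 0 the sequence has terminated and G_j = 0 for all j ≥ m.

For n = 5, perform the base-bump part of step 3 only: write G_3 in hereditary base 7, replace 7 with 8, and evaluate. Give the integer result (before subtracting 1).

base 4: 5 = 4 + 1; at 5: 5 + 1 = 6; next = 5
base 5: 5 = 5; at 6: 6 = 6; next = 5
base 6: 5 = 5; at 7: 5 = 5; next = 4
base 7: 4 = 4; at 8: 4 = 4; next = 3

4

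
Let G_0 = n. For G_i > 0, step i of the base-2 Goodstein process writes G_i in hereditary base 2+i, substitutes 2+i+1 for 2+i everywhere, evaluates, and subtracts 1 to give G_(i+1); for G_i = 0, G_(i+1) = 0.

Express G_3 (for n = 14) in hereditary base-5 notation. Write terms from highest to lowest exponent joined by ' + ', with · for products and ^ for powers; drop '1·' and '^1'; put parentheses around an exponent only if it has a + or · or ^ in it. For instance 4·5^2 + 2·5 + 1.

5^(5 + 1) + 5^5

[0] 14 ≡ 2^(2 + 1) + 2^2 + 2 (base 2). Lift 3: 111. −1: 110.
[1] 110 ≡ 3^(3 + 1) + 3^3 + 2 (base 3). Lift 4: 1282. −1: 1281.
[2] 1281 ≡ 4^(4 + 1) + 4^4 + 1 (base 4). Lift 5: 18751. −1: 18750.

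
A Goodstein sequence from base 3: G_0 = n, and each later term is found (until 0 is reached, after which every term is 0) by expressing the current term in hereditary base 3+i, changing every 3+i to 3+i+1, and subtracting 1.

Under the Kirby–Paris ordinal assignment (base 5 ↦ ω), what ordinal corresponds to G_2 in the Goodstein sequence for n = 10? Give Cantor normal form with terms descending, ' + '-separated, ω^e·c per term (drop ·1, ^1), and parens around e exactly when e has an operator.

base 3: 10 = 3^2 + 1; at 4: 4^2 + 1 = 17; next = 16
base 4: 16 = 4^2; at 5: 5^2 = 25; next = 24

ω·4 + 4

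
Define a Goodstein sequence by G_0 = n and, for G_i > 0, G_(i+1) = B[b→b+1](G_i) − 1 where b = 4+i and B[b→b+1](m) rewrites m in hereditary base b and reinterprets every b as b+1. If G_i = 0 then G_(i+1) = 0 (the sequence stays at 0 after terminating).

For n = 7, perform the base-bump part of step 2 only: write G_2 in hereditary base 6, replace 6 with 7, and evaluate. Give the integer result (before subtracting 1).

base 4: 7 = 4 + 3; at 5: 5 + 3 = 8; next = 7
base 5: 7 = 5 + 2; at 6: 6 + 2 = 8; next = 7
base 6: 7 = 6 + 1; at 7: 7 + 1 = 8; next = 7

8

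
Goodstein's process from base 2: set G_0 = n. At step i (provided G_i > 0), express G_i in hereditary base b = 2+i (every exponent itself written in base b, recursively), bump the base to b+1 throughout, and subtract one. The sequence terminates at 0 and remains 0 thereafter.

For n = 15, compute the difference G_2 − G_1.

1172

[0] 15 ≡ 2^(2 + 1) + 2^2 + 2 + 1 (base 2). Lift 3: 112. −1: 111.
[1] 111 ≡ 3^(3 + 1) + 3^3 + 3 (base 3). Lift 4: 1284. −1: 1283.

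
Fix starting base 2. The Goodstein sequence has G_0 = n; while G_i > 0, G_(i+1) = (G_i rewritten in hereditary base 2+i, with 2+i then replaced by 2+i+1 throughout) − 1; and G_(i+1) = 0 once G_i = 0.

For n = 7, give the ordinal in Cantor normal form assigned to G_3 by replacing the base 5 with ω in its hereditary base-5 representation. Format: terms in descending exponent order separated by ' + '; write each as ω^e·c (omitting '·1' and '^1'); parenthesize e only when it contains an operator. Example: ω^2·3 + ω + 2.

G_0 = 7. HB_2(7) = 2^2 + 2 + 1. Bump = 31. G_1 = 30.
G_1 = 30. HB_3(30) = 3^3 + 3. Bump = 260. G_2 = 259.
G_2 = 259. HB_4(259) = 4^4 + 3. Bump = 3128. G_3 = 3127.
G_3 = 3127. HB_5(3127) = 5^5 + 2. Bump = 46658. G_4 = 46657.

ω^ω + 2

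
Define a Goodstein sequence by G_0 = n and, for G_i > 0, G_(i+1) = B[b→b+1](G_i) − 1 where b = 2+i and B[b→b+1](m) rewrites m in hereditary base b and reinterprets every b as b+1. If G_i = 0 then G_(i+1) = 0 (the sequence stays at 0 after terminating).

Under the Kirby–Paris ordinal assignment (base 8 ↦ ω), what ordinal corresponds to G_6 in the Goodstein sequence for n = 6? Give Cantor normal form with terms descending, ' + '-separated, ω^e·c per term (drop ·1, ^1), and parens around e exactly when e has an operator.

G_0=6  [base 2] 2^2 + 2  →[2↦3]→  3^3 + 3 = 30  −1 ⇒ G_1=29
G_1=29  [base 3] 3^3 + 2  →[3↦4]→  4^4 + 2 = 258  −1 ⇒ G_2=257
G_2=257  [base 4] 4^4 + 1  →[4↦5]→  5^5 + 1 = 3126  −1 ⇒ G_3=3125
G_3=3125  [base 5] 5^5  →[5↦6]→  6^6 = 46656  −1 ⇒ G_4=46655
G_4=46655  [base 6] 5·6^5 + 5·6^4 + 5·6^3 + 5·6^2 + 5·6 + 5  →[6↦7]→  5·7^5 + 5·7^4 + 5·7^3 + 5·7^2 + 5·7 + 5 = 98040  −1 ⇒ G_5=98039
G_5=98039  [base 7] 5·7^5 + 5·7^4 + 5·7^3 + 5·7^2 + 5·7 + 4  →[7↦8]→  5·8^5 + 5·8^4 + 5·8^3 + 5·8^2 + 5·8 + 4 = 187244  −1 ⇒ G_6=187243

ω^5·5 + ω^4·5 + ω^3·5 + ω^2·5 + ω·5 + 3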